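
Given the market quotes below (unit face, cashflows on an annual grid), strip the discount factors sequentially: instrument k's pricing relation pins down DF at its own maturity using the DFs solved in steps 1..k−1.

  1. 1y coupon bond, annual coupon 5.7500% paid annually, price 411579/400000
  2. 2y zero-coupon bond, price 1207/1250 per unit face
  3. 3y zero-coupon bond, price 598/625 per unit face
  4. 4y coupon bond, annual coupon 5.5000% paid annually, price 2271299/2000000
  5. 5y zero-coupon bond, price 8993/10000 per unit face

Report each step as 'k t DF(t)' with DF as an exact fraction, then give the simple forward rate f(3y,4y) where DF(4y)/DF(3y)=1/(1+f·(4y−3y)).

step 1 [1y] bond c/1=23/400: DF=(411579/400000 − 23/400·(0))/(1+23/400) = 973/1000 ≈ 0.973000
step 2 [2y] zero: DF = P = 1207/1250 ≈ 0.965600
step 3 [3y] zero: DF = P = 598/625 ≈ 0.956800
step 4 [4y] bond c/1=11/200: DF=(2271299/2000000 − 11/200·(0.973000+0.965600+0.956800))/(1+11/200) = 1851/2000 ≈ 0.925500
step 5 [5y] zero: DF = P = 8993/10000 ≈ 0.899300

1 1 973/1000
2 2 1207/1250
3 3 598/625
4 4 1851/2000
5 5 8993/10000
f(3y,4y) = ((598/625)/(1851/2000) − 1)/(1) = 313/9255 ≈ 3.3820%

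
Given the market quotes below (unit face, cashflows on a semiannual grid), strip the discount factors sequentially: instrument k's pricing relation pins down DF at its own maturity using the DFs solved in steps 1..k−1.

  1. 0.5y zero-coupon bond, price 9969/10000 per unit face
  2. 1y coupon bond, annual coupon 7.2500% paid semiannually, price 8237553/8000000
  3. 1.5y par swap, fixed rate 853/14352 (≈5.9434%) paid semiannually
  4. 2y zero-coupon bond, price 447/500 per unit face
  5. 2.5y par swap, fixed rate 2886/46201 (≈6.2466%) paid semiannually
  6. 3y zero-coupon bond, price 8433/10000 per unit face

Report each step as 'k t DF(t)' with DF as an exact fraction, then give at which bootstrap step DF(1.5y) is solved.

step 1 [0.5y] zero: DF = P = 9969/10000 ≈ 0.996900
step 2 [1y] bond c/2=29/800: DF=(8237553/8000000 − 29/800·(0.996900))/(1+29/800) = 2397/2500 ≈ 0.958800
step 3 [1.5y] swap r/2=853/28704: DF=(1 − 853/28704·(0.996900+0.958800))/(1+853/28704) = 9147/10000 ≈ 0.914700
step 4 [2y] zero: DF = P = 447/500 ≈ 0.894000
step 5 [2.5y] swap r/2=1443/46201: DF=(1 − 1443/46201·(0.996900+0.958800+0.914700+0.894000))/(1+1443/46201) = 8557/10000 ≈ 0.855700
step 6 [3y] zero: DF = P = 8433/10000 ≈ 0.843300

1 1/2 9969/10000
2 1 2397/2500
3 3/2 9147/10000
4 2 447/500
5 5/2 8557/10000
6 3 8433/10000
DF(1.5y) is solved at step 3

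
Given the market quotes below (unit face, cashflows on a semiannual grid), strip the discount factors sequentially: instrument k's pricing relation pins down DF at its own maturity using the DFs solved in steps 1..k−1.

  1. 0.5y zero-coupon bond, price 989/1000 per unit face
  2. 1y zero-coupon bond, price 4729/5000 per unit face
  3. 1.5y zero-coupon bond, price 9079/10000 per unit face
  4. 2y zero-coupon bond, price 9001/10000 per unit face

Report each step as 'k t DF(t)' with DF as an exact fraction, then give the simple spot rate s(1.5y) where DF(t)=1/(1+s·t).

1 1/2 989/1000
2 1 4729/5000
3 3/2 9079/10000
4 2 9001/10000
s(1.5y) = (1/(9079/10000) − 1)/(3/2) = 614/9079 ≈ 6.7629%

step 1 [0.5y] zero: DF = P = 989/1000 ≈ 0.989000
step 2 [1y] zero: DF = P = 4729/5000 ≈ 0.945800
step 3 [1.5y] zero: DF = P = 9079/10000 ≈ 0.907900
step 4 [2y] zero: DF = P = 9001/10000 ≈ 0.900100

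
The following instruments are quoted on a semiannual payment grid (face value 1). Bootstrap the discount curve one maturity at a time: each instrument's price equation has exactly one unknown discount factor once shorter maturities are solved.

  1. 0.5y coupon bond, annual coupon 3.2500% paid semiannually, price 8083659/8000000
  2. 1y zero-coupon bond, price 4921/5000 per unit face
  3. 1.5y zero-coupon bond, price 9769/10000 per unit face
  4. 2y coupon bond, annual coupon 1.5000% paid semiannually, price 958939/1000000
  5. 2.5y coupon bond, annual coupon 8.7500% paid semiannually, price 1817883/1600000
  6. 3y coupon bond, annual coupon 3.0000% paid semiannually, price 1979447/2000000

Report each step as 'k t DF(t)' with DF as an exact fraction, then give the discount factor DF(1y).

1 1/2 9943/10000
2 1 4921/5000
3 3/2 9769/10000
4 2 4649/5000
5 5/2 9257/10000
6 3 113/125
DF(1y) = 4921/5000 ≈ 0.984200

step 1 [0.5y] bond c/2=13/800: DF=(8083659/8000000 − 13/800·(0))/(1+13/800) = 9943/10000 ≈ 0.994300
step 2 [1y] zero: DF = P = 4921/5000 ≈ 0.984200
step 3 [1.5y] zero: DF = P = 9769/10000 ≈ 0.976900
step 4 [2y] bond c/2=3/400: DF=(958939/1000000 − 3/400·(0.994300+0.984200+0.976900))/(1+3/400) = 4649/5000 ≈ 0.929800
step 5 [2.5y] bond c/2=7/160: DF=(1817883/1600000 − 7/160·(0.994300+0.984200+0.976900+0.929800))/(1+7/160) = 9257/10000 ≈ 0.925700
step 6 [3y] bond c/2=3/200: DF=(1979447/2000000 − 3/200·(0.994300+0.984200+0.976900+0.929800+0.925700))/(1+3/200) = 113/125 ≈ 0.904000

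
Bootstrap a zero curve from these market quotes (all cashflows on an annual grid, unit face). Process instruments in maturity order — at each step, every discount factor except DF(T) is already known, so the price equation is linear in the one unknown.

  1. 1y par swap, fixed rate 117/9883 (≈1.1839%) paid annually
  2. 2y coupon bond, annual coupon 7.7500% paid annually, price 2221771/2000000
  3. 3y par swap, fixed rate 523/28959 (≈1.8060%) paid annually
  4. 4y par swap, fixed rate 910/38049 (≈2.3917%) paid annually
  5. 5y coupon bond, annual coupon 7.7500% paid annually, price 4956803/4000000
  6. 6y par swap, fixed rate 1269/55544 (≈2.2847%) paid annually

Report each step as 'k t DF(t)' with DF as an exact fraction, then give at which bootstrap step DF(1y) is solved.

step 1 [1y] swap r/1=117/9883: DF=(1 − 117/9883·(0))/(1+117/9883) = 9883/10000 ≈ 0.988300
step 2 [2y] bond c/1=31/400: DF=(2221771/2000000 − 31/400·(0.988300))/(1+31/400) = 9599/10000 ≈ 0.959900
step 3 [3y] swap r/1=523/28959: DF=(1 − 523/28959·(0.988300+0.959900))/(1+523/28959) = 9477/10000 ≈ 0.947700
step 4 [4y] swap r/1=910/38049: DF=(1 − 910/38049·(0.988300+0.959900+0.947700))/(1+910/38049) = 909/1000 ≈ 0.909000
step 5 [5y] bond c/1=31/400: DF=(4956803/4000000 − 31/400·(0.988300+0.959900+0.947700+0.909000))/(1+31/400) = 2191/2500 ≈ 0.876400
step 6 [6y] swap r/1=1269/55544: DF=(1 − 1269/55544·(0.988300+0.959900+0.947700+0.909000+0.876400))/(1+1269/55544) = 8731/10000 ≈ 0.873100

1 1 9883/10000
2 2 9599/10000
3 3 9477/10000
4 4 909/1000
5 5 2191/2500
6 6 8731/10000
DF(1y) is solved at step 1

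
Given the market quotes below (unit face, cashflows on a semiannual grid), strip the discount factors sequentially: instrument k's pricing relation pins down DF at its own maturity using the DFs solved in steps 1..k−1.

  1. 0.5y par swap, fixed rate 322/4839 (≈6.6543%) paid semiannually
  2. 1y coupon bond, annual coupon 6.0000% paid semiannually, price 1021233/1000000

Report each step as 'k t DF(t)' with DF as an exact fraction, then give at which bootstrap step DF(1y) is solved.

step 1 [0.5y] swap r/2=161/4839: DF=(1 − 161/4839·(0))/(1+161/4839) = 4839/5000 ≈ 0.967800
step 2 [1y] bond c/2=3/100: DF=(1021233/1000000 − 3/100·(0.967800))/(1+3/100) = 9633/10000 ≈ 0.963300

1 1/2 4839/5000
2 1 9633/10000
DF(1y) is solved at step 2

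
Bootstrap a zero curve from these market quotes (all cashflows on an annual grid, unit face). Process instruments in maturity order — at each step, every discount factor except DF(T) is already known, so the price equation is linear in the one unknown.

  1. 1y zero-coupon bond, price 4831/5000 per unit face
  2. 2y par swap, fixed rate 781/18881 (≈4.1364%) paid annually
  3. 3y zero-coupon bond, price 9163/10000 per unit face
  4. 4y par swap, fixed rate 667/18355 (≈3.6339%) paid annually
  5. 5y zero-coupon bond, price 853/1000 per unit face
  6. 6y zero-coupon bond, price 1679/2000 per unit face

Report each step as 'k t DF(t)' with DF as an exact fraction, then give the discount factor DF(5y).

step 1 [1y] zero: DF = P = 4831/5000 ≈ 0.966200
step 2 [2y] swap r/1=781/18881: DF=(1 − 781/18881·(0.966200))/(1+781/18881) = 9219/10000 ≈ 0.921900
step 3 [3y] zero: DF = P = 9163/10000 ≈ 0.916300
step 4 [4y] swap r/1=667/18355: DF=(1 − 667/18355·(0.966200+0.921900+0.916300))/(1+667/18355) = 4333/5000 ≈ 0.866600
step 5 [5y] zero: DF = P = 853/1000 ≈ 0.853000
step 6 [6y] zero: DF = P = 1679/2000 ≈ 0.839500

1 1 4831/5000
2 2 9219/10000
3 3 9163/10000
4 4 4333/5000
5 5 853/1000
6 6 1679/2000
DF(5y) = 853/1000 ≈ 0.853000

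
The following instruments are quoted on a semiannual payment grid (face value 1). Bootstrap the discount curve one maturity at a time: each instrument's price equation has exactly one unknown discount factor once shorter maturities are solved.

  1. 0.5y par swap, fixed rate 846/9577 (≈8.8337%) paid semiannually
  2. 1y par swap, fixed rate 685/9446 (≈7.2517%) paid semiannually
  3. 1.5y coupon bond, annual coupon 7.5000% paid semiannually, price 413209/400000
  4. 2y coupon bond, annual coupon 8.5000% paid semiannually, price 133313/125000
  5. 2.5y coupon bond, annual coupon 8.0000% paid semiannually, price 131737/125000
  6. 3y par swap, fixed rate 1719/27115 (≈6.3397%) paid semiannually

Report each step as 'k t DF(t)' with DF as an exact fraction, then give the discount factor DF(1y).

step 1 [0.5y] swap r/2=423/9577: DF=(1 − 423/9577·(0))/(1+423/9577) = 9577/10000 ≈ 0.957700
step 2 [1y] swap r/2=685/18892: DF=(1 − 685/18892·(0.957700))/(1+685/18892) = 1863/2000 ≈ 0.931500
step 3 [1.5y] bond c/2=3/80: DF=(413209/400000 − 3/80·(0.957700+0.931500))/(1+3/80) = 4637/5000 ≈ 0.927400
step 4 [2y] bond c/2=17/400: DF=(133313/125000 − 17/400·(0.957700+0.931500+0.927400))/(1+17/400) = 4541/5000 ≈ 0.908200
step 5 [2.5y] bond c/2=1/25: DF=(131737/125000 − 1/25·(0.957700+0.931500+0.927400+0.908200))/(1+1/25) = 8701/10000 ≈ 0.870100
step 6 [3y] swap r/2=1719/54230: DF=(1 − 1719/54230·(0.957700+0.931500+0.927400+0.908200+0.870100))/(1+1719/54230) = 8281/10000 ≈ 0.828100

1 1/2 9577/10000
2 1 1863/2000
3 3/2 4637/5000
4 2 4541/5000
5 5/2 8701/10000
6 3 8281/10000
DF(1y) = 1863/2000 ≈ 0.931500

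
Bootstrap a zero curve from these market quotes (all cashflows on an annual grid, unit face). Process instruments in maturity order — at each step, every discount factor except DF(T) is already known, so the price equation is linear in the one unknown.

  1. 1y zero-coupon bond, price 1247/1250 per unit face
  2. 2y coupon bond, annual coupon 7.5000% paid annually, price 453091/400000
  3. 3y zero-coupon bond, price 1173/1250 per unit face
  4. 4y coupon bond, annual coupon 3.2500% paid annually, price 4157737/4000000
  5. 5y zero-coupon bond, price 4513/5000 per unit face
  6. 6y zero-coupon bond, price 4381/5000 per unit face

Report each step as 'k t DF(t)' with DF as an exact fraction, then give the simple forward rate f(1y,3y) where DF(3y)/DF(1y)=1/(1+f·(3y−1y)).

1 1 1247/1250
2 2 9841/10000
3 3 1173/1250
4 4 2287/2500
5 5 4513/5000
6 6 4381/5000
f(1y,3y) = ((1247/1250)/(1173/1250) − 1)/(2) = 37/1173 ≈ 3.1543%

step 1 [1y] zero: DF = P = 1247/1250 ≈ 0.997600
step 2 [2y] bond c/1=3/40: DF=(453091/400000 − 3/40·(0.997600))/(1+3/40) = 9841/10000 ≈ 0.984100
step 3 [3y] zero: DF = P = 1173/1250 ≈ 0.938400
step 4 [4y] bond c/1=13/400: DF=(4157737/4000000 − 13/400·(0.997600+0.984100+0.938400))/(1+13/400) = 2287/2500 ≈ 0.914800
step 5 [5y] zero: DF = P = 4513/5000 ≈ 0.902600
step 6 [6y] zero: DF = P = 4381/5000 ≈ 0.876200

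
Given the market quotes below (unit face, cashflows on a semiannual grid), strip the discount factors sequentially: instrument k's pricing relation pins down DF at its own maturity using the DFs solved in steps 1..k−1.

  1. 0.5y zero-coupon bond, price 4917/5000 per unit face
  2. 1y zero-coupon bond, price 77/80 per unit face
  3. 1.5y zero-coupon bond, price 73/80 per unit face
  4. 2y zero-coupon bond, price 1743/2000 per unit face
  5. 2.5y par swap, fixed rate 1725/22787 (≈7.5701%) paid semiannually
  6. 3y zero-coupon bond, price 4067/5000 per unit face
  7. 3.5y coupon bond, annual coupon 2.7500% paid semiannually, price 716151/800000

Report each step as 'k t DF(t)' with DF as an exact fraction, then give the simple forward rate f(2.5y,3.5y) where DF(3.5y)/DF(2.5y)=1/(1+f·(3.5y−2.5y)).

step 1 [0.5y] zero: DF = P = 4917/5000 ≈ 0.983400
step 2 [1y] zero: DF = P = 77/80 ≈ 0.962500
step 3 [1.5y] zero: DF = P = 73/80 ≈ 0.912500
step 4 [2y] zero: DF = P = 1743/2000 ≈ 0.871500
step 5 [2.5y] swap r/2=1725/45574: DF=(1 − 1725/45574·(0.983400+0.962500+0.912500+0.871500))/(1+1725/45574) = 331/400 ≈ 0.827500
step 6 [3y] zero: DF = P = 4067/5000 ≈ 0.813400
step 7 [3.5y] bond c/2=11/800: DF=(716151/800000 − 11/800·(0.983400+0.962500+0.912500+0.871500+0.827500+0.813400))/(1+11/800) = 4051/5000 ≈ 0.810200

1 1/2 4917/5000
2 1 77/80
3 3/2 73/80
4 2 1743/2000
5 5/2 331/400
6 3 4067/5000
7 7/2 4051/5000
f(2.5y,3.5y) = ((331/400)/(4051/5000) − 1)/(1) = 173/8102 ≈ 2.1353%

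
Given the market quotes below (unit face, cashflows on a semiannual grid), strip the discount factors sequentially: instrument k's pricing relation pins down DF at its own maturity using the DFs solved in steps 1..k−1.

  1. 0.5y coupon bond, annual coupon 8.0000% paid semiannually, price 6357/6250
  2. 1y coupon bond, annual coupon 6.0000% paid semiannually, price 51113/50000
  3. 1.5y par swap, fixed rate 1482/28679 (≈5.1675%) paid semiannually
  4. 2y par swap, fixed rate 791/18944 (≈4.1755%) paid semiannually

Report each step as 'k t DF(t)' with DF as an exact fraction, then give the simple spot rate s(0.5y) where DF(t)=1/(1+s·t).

step 1 [0.5y] bond c/2=1/25: DF=(6357/6250 − 1/25·(0))/(1+1/25) = 489/500 ≈ 0.978000
step 2 [1y] bond c/2=3/100: DF=(51113/50000 − 3/100·(0.978000))/(1+3/100) = 241/250 ≈ 0.964000
step 3 [1.5y] swap r/2=741/28679: DF=(1 − 741/28679·(0.978000+0.964000))/(1+741/28679) = 9259/10000 ≈ 0.925900
step 4 [2y] swap r/2=791/37888: DF=(1 − 791/37888·(0.978000+0.964000+0.925900))/(1+791/37888) = 9209/10000 ≈ 0.920900

1 1/2 489/500
2 1 241/250
3 3/2 9259/10000
4 2 9209/10000
s(0.5y) = (1/(489/500) − 1)/(1/2) = 22/489 ≈ 4.4990%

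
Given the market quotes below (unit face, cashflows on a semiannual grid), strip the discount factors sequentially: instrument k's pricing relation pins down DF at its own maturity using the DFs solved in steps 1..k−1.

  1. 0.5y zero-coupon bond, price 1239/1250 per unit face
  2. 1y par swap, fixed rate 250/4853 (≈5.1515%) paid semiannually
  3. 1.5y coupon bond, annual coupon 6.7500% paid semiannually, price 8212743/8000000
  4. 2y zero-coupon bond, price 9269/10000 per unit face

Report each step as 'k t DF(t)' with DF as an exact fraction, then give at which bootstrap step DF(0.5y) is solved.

1 1/2 1239/1250
2 1 19/20
3 3/2 9297/10000
4 2 9269/10000
DF(0.5y) is solved at step 1

step 1 [0.5y] zero: DF = P = 1239/1250 ≈ 0.991200
step 2 [1y] swap r/2=125/4853: DF=(1 − 125/4853·(0.991200))/(1+125/4853) = 19/20 ≈ 0.950000
step 3 [1.5y] bond c/2=27/800: DF=(8212743/8000000 − 27/800·(0.991200+0.950000))/(1+27/800) = 9297/10000 ≈ 0.929700
step 4 [2y] zero: DF = P = 9269/10000 ≈ 0.926900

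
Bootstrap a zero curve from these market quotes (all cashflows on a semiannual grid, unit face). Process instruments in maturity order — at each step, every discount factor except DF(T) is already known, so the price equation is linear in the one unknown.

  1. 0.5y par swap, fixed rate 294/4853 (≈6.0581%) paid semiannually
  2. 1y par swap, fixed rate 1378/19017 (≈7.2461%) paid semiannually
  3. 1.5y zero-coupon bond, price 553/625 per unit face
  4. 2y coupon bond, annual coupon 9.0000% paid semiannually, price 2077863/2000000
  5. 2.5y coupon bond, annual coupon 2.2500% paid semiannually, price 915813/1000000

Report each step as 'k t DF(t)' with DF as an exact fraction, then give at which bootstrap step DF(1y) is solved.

1 1/2 4853/5000
2 1 9311/10000
3 3/2 553/625
4 2 4371/5000
5 5/2 8649/10000
DF(1y) is solved at step 2

step 1 [0.5y] swap r/2=147/4853: DF=(1 − 147/4853·(0))/(1+147/4853) = 4853/5000 ≈ 0.970600
step 2 [1y] swap r/2=689/19017: DF=(1 − 689/19017·(0.970600))/(1+689/19017) = 9311/10000 ≈ 0.931100
step 3 [1.5y] zero: DF = P = 553/625 ≈ 0.884800
step 4 [2y] bond c/2=9/200: DF=(2077863/2000000 − 9/200·(0.970600+0.931100+0.884800))/(1+9/200) = 4371/5000 ≈ 0.874200
step 5 [2.5y] bond c/2=9/800: DF=(915813/1000000 − 9/800·(0.970600+0.931100+0.884800+0.874200))/(1+9/800) = 8649/10000 ≈ 0.864900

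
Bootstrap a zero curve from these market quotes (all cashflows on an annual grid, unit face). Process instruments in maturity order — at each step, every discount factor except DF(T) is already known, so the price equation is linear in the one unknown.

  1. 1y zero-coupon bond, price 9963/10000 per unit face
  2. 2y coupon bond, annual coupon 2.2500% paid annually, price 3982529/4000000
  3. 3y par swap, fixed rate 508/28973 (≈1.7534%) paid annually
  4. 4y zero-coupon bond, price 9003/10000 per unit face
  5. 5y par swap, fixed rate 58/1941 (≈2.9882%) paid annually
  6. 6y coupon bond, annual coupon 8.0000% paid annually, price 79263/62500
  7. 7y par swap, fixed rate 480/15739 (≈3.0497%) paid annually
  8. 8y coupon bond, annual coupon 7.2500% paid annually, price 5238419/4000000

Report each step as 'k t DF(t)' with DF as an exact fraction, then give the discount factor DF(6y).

1 1 9963/10000
2 2 4759/5000
3 3 2373/2500
4 4 9003/10000
5 5 538/625
6 6 2073/2500
7 7 101/125
8 8 1591/2000
DF(6y) = 2073/2500 ≈ 0.829200

step 1 [1y] zero: DF = P = 9963/10000 ≈ 0.996300
step 2 [2y] bond c/1=9/400: DF=(3982529/4000000 − 9/400·(0.996300))/(1+9/400) = 4759/5000 ≈ 0.951800
step 3 [3y] swap r/1=508/28973: DF=(1 − 508/28973·(0.996300+0.951800))/(1+508/28973) = 2373/2500 ≈ 0.949200
step 4 [4y] zero: DF = P = 9003/10000 ≈ 0.900300
step 5 [5y] swap r/1=58/1941: DF=(1 − 58/1941·(0.996300+0.951800+0.949200+0.900300))/(1+58/1941) = 538/625 ≈ 0.860800
step 6 [6y] bond c/1=2/25: DF=(79263/62500 − 2/25·(0.996300+0.951800+0.949200+0.900300+0.860800))/(1+2/25) = 2073/2500 ≈ 0.829200
step 7 [7y] swap r/1=480/15739: DF=(1 − 480/15739·(0.996300+0.951800+0.949200+0.900300+0.860800+0.829200))/(1+480/15739) = 101/125 ≈ 0.808000
step 8 [8y] bond c/1=29/400: DF=(5238419/4000000 − 29/400·(0.996300+0.951800+0.949200+0.900300+0.860800+0.829200+0.808000))/(1+29/400) = 1591/2000 ≈ 0.795500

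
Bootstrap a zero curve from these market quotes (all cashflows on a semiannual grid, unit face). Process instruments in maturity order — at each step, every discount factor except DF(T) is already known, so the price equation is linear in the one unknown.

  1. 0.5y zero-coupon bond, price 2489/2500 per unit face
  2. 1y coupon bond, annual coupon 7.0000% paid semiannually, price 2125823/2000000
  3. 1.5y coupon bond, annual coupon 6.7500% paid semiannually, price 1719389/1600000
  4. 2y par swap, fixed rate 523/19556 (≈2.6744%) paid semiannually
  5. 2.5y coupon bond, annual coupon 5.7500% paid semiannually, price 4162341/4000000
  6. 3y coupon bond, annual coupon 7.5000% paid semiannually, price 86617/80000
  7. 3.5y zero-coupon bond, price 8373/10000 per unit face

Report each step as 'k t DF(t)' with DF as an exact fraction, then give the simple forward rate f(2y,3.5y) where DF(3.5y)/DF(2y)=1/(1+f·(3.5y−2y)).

step 1 [0.5y] zero: DF = P = 2489/2500 ≈ 0.995600
step 2 [1y] bond c/2=7/200: DF=(2125823/2000000 − 7/200·(0.995600))/(1+7/200) = 9933/10000 ≈ 0.993300
step 3 [1.5y] bond c/2=27/800: DF=(1719389/1600000 − 27/800·(0.995600+0.993300))/(1+27/800) = 4873/5000 ≈ 0.974600
step 4 [2y] swap r/2=523/39112: DF=(1 − 523/39112·(0.995600+0.993300+0.974600))/(1+523/39112) = 9477/10000 ≈ 0.947700
step 5 [2.5y] bond c/2=23/800: DF=(4162341/4000000 − 23/800·(0.995600+0.993300+0.974600+0.947700))/(1+23/800) = 4511/5000 ≈ 0.902200
step 6 [3y] bond c/2=3/80: DF=(86617/80000 − 3/80·(0.995600+0.993300+0.974600+0.947700+0.902200))/(1+3/80) = 1087/1250 ≈ 0.869600
step 7 [3.5y] zero: DF = P = 8373/10000 ≈ 0.837300

1 1/2 2489/2500
2 1 9933/10000
3 3/2 4873/5000
4 2 9477/10000
5 5/2 4511/5000
6 3 1087/1250
7 7/2 8373/10000
f(2y,3.5y) = ((9477/10000)/(8373/10000) − 1)/(3/2) = 736/8373 ≈ 8.7902%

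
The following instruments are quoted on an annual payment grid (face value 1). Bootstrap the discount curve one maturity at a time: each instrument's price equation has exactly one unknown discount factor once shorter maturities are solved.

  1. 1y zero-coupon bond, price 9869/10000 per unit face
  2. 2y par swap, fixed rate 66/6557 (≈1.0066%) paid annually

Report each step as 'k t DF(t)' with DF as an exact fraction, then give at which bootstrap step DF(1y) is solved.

step 1 [1y] zero: DF = P = 9869/10000 ≈ 0.986900
step 2 [2y] swap r/1=66/6557: DF=(1 − 66/6557·(0.986900))/(1+66/6557) = 4901/5000 ≈ 0.980200

1 1 9869/10000
2 2 4901/5000
DF(1y) is solved at step 1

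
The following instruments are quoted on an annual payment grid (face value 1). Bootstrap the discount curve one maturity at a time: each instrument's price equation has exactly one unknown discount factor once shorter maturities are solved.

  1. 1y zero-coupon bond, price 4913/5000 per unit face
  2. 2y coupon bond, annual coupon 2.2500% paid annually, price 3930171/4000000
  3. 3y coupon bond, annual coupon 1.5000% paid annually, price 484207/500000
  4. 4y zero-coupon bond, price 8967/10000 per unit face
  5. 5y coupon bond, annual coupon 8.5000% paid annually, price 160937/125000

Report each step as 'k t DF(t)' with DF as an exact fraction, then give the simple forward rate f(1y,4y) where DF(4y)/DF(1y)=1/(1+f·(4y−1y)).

step 1 [1y] zero: DF = P = 4913/5000 ≈ 0.982600
step 2 [2y] bond c/1=9/400: DF=(3930171/4000000 − 9/400·(0.982600))/(1+9/400) = 9393/10000 ≈ 0.939300
step 3 [3y] bond c/1=3/200: DF=(484207/500000 − 3/200·(0.982600+0.939300))/(1+3/200) = 9257/10000 ≈ 0.925700
step 4 [4y] zero: DF = P = 8967/10000 ≈ 0.896700
step 5 [5y] bond c/1=17/200: DF=(160937/125000 − 17/200·(0.982600+0.939300+0.925700+0.896700))/(1+17/200) = 8933/10000 ≈ 0.893300

1 1 4913/5000
2 2 9393/10000
3 3 9257/10000
4 4 8967/10000
5 5 8933/10000
f(1y,4y) = ((4913/5000)/(8967/10000) − 1)/(3) = 859/26901 ≈ 3.1932%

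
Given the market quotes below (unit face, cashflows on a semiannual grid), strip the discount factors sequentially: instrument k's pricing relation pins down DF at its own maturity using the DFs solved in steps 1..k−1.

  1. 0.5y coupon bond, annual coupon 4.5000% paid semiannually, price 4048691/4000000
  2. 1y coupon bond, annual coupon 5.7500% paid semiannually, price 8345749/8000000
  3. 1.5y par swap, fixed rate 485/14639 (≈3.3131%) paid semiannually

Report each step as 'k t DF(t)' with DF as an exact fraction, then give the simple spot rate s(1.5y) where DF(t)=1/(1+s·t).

1 1/2 9899/10000
2 1 1233/1250
3 3/2 1903/2000
s(1.5y) = (1/(1903/2000) − 1)/(3/2) = 194/5709 ≈ 3.3981%

step 1 [0.5y] bond c/2=9/400: DF=(4048691/4000000 − 9/400·(0))/(1+9/400) = 9899/10000 ≈ 0.989900
step 2 [1y] bond c/2=23/800: DF=(8345749/8000000 − 23/800·(0.989900))/(1+23/800) = 1233/1250 ≈ 0.986400
step 3 [1.5y] swap r/2=485/29278: DF=(1 − 485/29278·(0.989900+0.986400))/(1+485/29278) = 1903/2000 ≈ 0.951500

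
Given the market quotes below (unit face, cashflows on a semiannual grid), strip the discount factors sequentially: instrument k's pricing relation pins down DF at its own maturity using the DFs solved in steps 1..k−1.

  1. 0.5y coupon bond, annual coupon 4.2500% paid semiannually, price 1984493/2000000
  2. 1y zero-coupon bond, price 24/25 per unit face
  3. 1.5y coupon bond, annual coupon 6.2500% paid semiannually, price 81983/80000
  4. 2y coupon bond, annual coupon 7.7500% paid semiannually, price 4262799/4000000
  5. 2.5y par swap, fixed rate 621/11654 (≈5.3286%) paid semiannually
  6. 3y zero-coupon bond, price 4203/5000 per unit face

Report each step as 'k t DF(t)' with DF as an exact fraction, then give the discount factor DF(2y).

1 1/2 2429/2500
2 1 24/25
3 3/2 1169/1250
4 2 919/1000
5 5/2 4379/5000
6 3 4203/5000
DF(2y) = 919/1000 ≈ 0.919000

step 1 [0.5y] bond c/2=17/800: DF=(1984493/2000000 − 17/800·(0))/(1+17/800) = 2429/2500 ≈ 0.971600
step 2 [1y] zero: DF = P = 24/25 ≈ 0.960000
step 3 [1.5y] bond c/2=1/32: DF=(81983/80000 − 1/32·(0.971600+0.960000))/(1+1/32) = 1169/1250 ≈ 0.935200
step 4 [2y] bond c/2=31/800: DF=(4262799/4000000 − 31/800·(0.971600+0.960000+0.935200))/(1+31/800) = 919/1000 ≈ 0.919000
step 5 [2.5y] swap r/2=621/23308: DF=(1 − 621/23308·(0.971600+0.960000+0.935200+0.919000))/(1+621/23308) = 4379/5000 ≈ 0.875800
step 6 [3y] zero: DF = P = 4203/5000 ≈ 0.840600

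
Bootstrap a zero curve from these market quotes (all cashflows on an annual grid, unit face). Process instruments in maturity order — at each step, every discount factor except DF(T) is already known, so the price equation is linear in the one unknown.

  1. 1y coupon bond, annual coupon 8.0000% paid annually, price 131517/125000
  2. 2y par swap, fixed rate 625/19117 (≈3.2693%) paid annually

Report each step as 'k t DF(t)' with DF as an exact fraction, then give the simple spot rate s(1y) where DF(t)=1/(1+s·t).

step 1 [1y] bond c/1=2/25: DF=(131517/125000 − 2/25·(0))/(1+2/25) = 4871/5000 ≈ 0.974200
step 2 [2y] swap r/1=625/19117: DF=(1 − 625/19117·(0.974200))/(1+625/19117) = 15/16 ≈ 0.937500

1 1 4871/5000
2 2 15/16
s(1y) = (1/(4871/5000) − 1)/(1) = 129/4871 ≈ 2.6483%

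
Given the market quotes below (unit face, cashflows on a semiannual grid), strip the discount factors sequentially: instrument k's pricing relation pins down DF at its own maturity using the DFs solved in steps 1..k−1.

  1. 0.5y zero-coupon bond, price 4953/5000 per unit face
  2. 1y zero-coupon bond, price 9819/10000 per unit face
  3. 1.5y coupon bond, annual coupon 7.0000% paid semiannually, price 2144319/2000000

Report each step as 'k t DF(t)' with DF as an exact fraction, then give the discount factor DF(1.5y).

step 1 [0.5y] zero: DF = P = 4953/5000 ≈ 0.990600
step 2 [1y] zero: DF = P = 9819/10000 ≈ 0.981900
step 3 [1.5y] bond c/2=7/200: DF=(2144319/2000000 − 7/200·(0.990600+0.981900))/(1+7/200) = 2423/2500 ≈ 0.969200

1 1/2 4953/5000
2 1 9819/10000
3 3/2 2423/2500
DF(1.5y) = 2423/2500 ≈ 0.969200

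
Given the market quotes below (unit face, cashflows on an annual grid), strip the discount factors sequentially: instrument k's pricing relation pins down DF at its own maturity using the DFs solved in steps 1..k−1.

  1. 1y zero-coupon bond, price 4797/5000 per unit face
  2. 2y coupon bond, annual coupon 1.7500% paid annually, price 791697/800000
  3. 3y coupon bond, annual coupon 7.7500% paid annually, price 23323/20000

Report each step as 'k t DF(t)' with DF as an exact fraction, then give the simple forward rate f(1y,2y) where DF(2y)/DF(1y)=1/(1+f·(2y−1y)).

1 1 4797/5000
2 2 9561/10000
3 3 1889/2000
f(1y,2y) = ((4797/5000)/(9561/10000) − 1)/(1) = 11/3187 ≈ 0.3452%

step 1 [1y] zero: DF = P = 4797/5000 ≈ 0.959400
step 2 [2y] bond c/1=7/400: DF=(791697/800000 − 7/400·(0.959400))/(1+7/400) = 9561/10000 ≈ 0.956100
step 3 [3y] bond c/1=31/400: DF=(23323/20000 − 31/400·(0.959400+0.956100))/(1+31/400) = 1889/2000 ≈ 0.944500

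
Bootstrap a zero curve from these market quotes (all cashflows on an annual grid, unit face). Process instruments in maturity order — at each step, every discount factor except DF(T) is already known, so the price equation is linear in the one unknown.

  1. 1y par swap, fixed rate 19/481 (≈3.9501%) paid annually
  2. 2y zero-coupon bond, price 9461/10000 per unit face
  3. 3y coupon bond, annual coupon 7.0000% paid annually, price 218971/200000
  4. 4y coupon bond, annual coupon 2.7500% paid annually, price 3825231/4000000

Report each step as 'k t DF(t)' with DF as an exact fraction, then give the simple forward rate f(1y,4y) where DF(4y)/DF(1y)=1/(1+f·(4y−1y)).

step 1 [1y] swap r/1=19/481: DF=(1 − 19/481·(0))/(1+19/481) = 481/500 ≈ 0.962000
step 2 [2y] zero: DF = P = 9461/10000 ≈ 0.946100
step 3 [3y] bond c/1=7/100: DF=(218971/200000 − 7/100·(0.962000+0.946100))/(1+7/100) = 1123/1250 ≈ 0.898400
step 4 [4y] bond c/1=11/400: DF=(3825231/4000000 − 11/400·(0.962000+0.946100+0.898400))/(1+11/400) = 2139/2500 ≈ 0.855600

1 1 481/500
2 2 9461/10000
3 3 1123/1250
4 4 2139/2500
f(1y,4y) = ((481/500)/(2139/2500) − 1)/(3) = 266/6417 ≈ 4.1452%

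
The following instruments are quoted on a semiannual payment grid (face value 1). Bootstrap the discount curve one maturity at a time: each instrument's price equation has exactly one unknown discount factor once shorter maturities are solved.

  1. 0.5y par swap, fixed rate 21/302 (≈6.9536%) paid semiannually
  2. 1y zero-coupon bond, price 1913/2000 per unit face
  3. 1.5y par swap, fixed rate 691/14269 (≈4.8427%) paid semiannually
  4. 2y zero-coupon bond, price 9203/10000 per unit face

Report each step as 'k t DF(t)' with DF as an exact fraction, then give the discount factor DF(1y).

1 1/2 604/625
2 1 1913/2000
3 3/2 9309/10000
4 2 9203/10000
DF(1y) = 1913/2000 ≈ 0.956500

step 1 [0.5y] swap r/2=21/604: DF=(1 − 21/604·(0))/(1+21/604) = 604/625 ≈ 0.966400
step 2 [1y] zero: DF = P = 1913/2000 ≈ 0.956500
step 3 [1.5y] swap r/2=691/28538: DF=(1 − 691/28538·(0.966400+0.956500))/(1+691/28538) = 9309/10000 ≈ 0.930900
step 4 [2y] zero: DF = P = 9203/10000 ≈ 0.920300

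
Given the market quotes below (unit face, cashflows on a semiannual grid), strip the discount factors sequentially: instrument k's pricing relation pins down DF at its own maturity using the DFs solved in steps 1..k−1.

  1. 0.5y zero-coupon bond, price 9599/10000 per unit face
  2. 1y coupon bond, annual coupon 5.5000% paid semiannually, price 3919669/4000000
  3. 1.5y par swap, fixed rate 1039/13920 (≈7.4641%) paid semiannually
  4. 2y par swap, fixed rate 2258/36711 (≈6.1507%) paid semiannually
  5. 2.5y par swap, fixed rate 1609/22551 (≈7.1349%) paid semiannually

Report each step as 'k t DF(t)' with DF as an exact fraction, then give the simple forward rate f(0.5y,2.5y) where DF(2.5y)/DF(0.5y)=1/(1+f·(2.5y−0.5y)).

1 1/2 9599/10000
2 1 116/125
3 3/2 8961/10000
4 2 8871/10000
5 5/2 8391/10000
f(0.5y,2.5y) = ((9599/10000)/(8391/10000) − 1)/(2) = 604/8391 ≈ 7.1982%

step 1 [0.5y] zero: DF = P = 9599/10000 ≈ 0.959900
step 2 [1y] bond c/2=11/400: DF=(3919669/4000000 − 11/400·(0.959900))/(1+11/400) = 116/125 ≈ 0.928000
step 3 [1.5y] swap r/2=1039/27840: DF=(1 − 1039/27840·(0.959900+0.928000))/(1+1039/27840) = 8961/10000 ≈ 0.896100
step 4 [2y] swap r/2=1129/36711: DF=(1 − 1129/36711·(0.959900+0.928000+0.896100))/(1+1129/36711) = 8871/10000 ≈ 0.887100
step 5 [2.5y] swap r/2=1609/45102: DF=(1 − 1609/45102·(0.959900+0.928000+0.896100+0.887100))/(1+1609/45102) = 8391/10000 ≈ 0.839100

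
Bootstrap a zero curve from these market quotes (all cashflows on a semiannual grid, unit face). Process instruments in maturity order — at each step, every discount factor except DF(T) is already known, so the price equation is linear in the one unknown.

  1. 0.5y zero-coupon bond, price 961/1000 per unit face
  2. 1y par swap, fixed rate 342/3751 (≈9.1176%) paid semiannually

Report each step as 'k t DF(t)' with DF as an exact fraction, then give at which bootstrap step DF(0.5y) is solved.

step 1 [0.5y] zero: DF = P = 961/1000 ≈ 0.961000
step 2 [1y] swap r/2=171/3751: DF=(1 − 171/3751·(0.961000))/(1+171/3751) = 1829/2000 ≈ 0.914500

1 1/2 961/1000
2 1 1829/2000
DF(0.5y) is solved at step 1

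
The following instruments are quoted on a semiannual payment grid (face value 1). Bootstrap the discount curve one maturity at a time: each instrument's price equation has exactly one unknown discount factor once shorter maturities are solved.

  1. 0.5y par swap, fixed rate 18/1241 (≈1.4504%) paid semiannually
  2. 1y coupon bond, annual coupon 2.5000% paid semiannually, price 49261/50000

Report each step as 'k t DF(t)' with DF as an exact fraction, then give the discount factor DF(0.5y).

step 1 [0.5y] swap r/2=9/1241: DF=(1 − 9/1241·(0))/(1+9/1241) = 1241/1250 ≈ 0.992800
step 2 [1y] bond c/2=1/80: DF=(49261/50000 − 1/80·(0.992800))/(1+1/80) = 1201/1250 ≈ 0.960800

1 1/2 1241/1250
2 1 1201/1250
DF(0.5y) = 1241/1250 ≈ 0.992800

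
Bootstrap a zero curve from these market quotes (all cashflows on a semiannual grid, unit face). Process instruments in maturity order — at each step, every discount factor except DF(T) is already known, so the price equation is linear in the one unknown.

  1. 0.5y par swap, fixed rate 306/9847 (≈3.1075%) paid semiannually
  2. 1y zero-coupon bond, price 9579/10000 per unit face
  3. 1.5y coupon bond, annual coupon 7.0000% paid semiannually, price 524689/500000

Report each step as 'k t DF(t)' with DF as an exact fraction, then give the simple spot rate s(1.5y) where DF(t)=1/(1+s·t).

1 1/2 9847/10000
2 1 9579/10000
3 3/2 4741/5000
s(1.5y) = (1/(4741/5000) − 1)/(3/2) = 518/14223 ≈ 3.6420%

step 1 [0.5y] swap r/2=153/9847: DF=(1 − 153/9847·(0))/(1+153/9847) = 9847/10000 ≈ 0.984700
step 2 [1y] zero: DF = P = 9579/10000 ≈ 0.957900
step 3 [1.5y] bond c/2=7/200: DF=(524689/500000 − 7/200·(0.984700+0.957900))/(1+7/200) = 4741/5000 ≈ 0.948200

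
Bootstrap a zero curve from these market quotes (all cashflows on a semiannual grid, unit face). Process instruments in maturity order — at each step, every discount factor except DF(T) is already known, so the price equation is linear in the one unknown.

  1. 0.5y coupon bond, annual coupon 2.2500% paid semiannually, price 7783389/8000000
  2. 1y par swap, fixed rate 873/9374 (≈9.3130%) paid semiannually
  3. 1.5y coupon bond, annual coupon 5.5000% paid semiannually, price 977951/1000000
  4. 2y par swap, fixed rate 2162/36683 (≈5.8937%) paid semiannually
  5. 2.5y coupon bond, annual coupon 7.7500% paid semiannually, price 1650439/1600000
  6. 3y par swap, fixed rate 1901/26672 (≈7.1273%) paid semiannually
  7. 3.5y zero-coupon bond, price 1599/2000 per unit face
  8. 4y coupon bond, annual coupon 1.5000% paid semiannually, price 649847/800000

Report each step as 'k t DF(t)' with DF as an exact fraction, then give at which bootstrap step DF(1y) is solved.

step 1 [0.5y] bond c/2=9/800: DF=(7783389/8000000 − 9/800·(0))/(1+9/800) = 9621/10000 ≈ 0.962100
step 2 [1y] swap r/2=873/18748: DF=(1 − 873/18748·(0.962100))/(1+873/18748) = 9127/10000 ≈ 0.912700
step 3 [1.5y] bond c/2=11/400: DF=(977951/1000000 − 11/400·(0.962100+0.912700))/(1+11/400) = 1127/1250 ≈ 0.901600
step 4 [2y] swap r/2=1081/36683: DF=(1 − 1081/36683·(0.962100+0.912700+0.901600))/(1+1081/36683) = 8919/10000 ≈ 0.891900
step 5 [2.5y] bond c/2=31/800: DF=(1650439/1600000 − 31/800·(0.962100+0.912700+0.901600+0.891900))/(1+31/800) = 4281/5000 ≈ 0.856200
step 6 [3y] swap r/2=1901/53344: DF=(1 − 1901/53344·(0.962100+0.912700+0.901600+0.891900+0.856200))/(1+1901/53344) = 8099/10000 ≈ 0.809900
step 7 [3.5y] zero: DF = P = 1599/2000 ≈ 0.799500
step 8 [4y] bond c/2=3/400: DF=(649847/800000 − 3/400·(0.962100+0.912700+0.901600+0.891900+0.856200+0.809900+0.799500))/(1+3/400) = 3803/5000 ≈ 0.760600

1 1/2 9621/10000
2 1 9127/10000
3 3/2 1127/1250
4 2 8919/10000
5 5/2 4281/5000
6 3 8099/10000
7 7/2 1599/2000
8 4 3803/5000
DF(1y) is solved at step 2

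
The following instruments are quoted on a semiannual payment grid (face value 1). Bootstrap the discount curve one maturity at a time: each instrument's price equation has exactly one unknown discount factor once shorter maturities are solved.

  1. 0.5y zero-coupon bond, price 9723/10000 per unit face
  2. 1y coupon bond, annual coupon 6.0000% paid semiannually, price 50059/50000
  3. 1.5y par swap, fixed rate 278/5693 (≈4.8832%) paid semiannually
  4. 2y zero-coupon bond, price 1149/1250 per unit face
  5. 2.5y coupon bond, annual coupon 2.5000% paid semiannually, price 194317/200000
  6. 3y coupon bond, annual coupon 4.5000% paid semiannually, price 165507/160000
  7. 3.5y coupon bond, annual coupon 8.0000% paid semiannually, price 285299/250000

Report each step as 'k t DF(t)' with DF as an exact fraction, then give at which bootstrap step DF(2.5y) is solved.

step 1 [0.5y] zero: DF = P = 9723/10000 ≈ 0.972300
step 2 [1y] bond c/2=3/100: DF=(50059/50000 − 3/100·(0.972300))/(1+3/100) = 9437/10000 ≈ 0.943700
step 3 [1.5y] swap r/2=139/5693: DF=(1 − 139/5693·(0.972300+0.943700))/(1+139/5693) = 1861/2000 ≈ 0.930500
step 4 [2y] zero: DF = P = 1149/1250 ≈ 0.919200
step 5 [2.5y] bond c/2=1/80: DF=(194317/200000 − 1/80·(0.972300+0.943700+0.930500+0.919200))/(1+1/80) = 9131/10000 ≈ 0.913100
step 6 [3y] bond c/2=9/400: DF=(165507/160000 − 9/400·(0.972300+0.943700+0.930500+0.919200+0.913100))/(1+9/400) = 9087/10000 ≈ 0.908700
step 7 [3.5y] bond c/2=1/25: DF=(285299/250000 − 1/25·(0.972300+0.943700+0.930500+0.919200+0.913100+0.908700))/(1+1/25) = 1103/1250 ≈ 0.882400

1 1/2 9723/10000
2 1 9437/10000
3 3/2 1861/2000
4 2 1149/1250
5 5/2 9131/10000
6 3 9087/10000
7 7/2 1103/1250
DF(2.5y) is solved at step 5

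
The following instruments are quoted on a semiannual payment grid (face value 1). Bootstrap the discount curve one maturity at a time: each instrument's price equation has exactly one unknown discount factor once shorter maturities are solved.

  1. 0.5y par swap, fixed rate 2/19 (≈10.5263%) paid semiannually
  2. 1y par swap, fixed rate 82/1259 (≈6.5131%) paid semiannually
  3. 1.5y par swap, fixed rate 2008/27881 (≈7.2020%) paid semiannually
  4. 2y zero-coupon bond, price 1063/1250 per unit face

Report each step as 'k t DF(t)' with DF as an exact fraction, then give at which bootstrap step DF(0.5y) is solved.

step 1 [0.5y] swap r/2=1/19: DF=(1 − 1/19·(0))/(1+1/19) = 19/20 ≈ 0.950000
step 2 [1y] swap r/2=41/1259: DF=(1 − 41/1259·(0.950000))/(1+41/1259) = 1877/2000 ≈ 0.938500
step 3 [1.5y] swap r/2=1004/27881: DF=(1 − 1004/27881·(0.950000+0.938500))/(1+1004/27881) = 2249/2500 ≈ 0.899600
step 4 [2y] zero: DF = P = 1063/1250 ≈ 0.850400

1 1/2 19/20
2 1 1877/2000
3 3/2 2249/2500
4 2 1063/1250
DF(0.5y) is solved at step 1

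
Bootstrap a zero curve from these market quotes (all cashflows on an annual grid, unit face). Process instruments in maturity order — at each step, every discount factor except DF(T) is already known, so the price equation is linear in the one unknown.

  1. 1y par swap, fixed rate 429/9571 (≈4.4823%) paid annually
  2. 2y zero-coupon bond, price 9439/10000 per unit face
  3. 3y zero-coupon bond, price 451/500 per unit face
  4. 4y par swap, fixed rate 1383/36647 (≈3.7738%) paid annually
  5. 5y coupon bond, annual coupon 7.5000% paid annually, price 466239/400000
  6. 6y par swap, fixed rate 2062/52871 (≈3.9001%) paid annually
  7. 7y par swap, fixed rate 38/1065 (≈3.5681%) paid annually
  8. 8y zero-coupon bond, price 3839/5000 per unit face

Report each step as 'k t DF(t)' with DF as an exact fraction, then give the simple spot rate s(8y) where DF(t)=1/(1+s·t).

step 1 [1y] swap r/1=429/9571: DF=(1 − 429/9571·(0))/(1+429/9571) = 9571/10000 ≈ 0.957100
step 2 [2y] zero: DF = P = 9439/10000 ≈ 0.943900
step 3 [3y] zero: DF = P = 451/500 ≈ 0.902000
step 4 [4y] swap r/1=1383/36647: DF=(1 − 1383/36647·(0.957100+0.943900+0.902000))/(1+1383/36647) = 8617/10000 ≈ 0.861700
step 5 [5y] bond c/1=3/40: DF=(466239/400000 − 3/40·(0.957100+0.943900+0.902000+0.861700))/(1+3/40) = 4143/5000 ≈ 0.828600
step 6 [6y] swap r/1=2062/52871: DF=(1 − 2062/52871·(0.957100+0.943900+0.902000+0.861700+0.828600))/(1+2062/52871) = 3969/5000 ≈ 0.793800
step 7 [7y] swap r/1=38/1065: DF=(1 − 38/1065·(0.957100+0.943900+0.902000+0.861700+0.828600+0.793800))/(1+38/1065) = 3917/5000 ≈ 0.783400
step 8 [8y] zero: DF = P = 3839/5000 ≈ 0.767800

1 1 9571/10000
2 2 9439/10000
3 3 451/500
4 4 8617/10000
5 5 4143/5000
6 6 3969/5000
7 7 3917/5000
8 8 3839/5000
s(8y) = (1/(3839/5000) − 1)/(8) = 1161/30712 ≈ 3.7803%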